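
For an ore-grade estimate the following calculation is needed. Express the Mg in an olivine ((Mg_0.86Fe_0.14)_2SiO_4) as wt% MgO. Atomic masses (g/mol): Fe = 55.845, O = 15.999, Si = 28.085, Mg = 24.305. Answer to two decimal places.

46.36 wt%

M((Mg_0.86Fe_0.14)_2SiO_4) = 149.522 g/mol; M(MgO) = 40.304 g/mol.
Moles MgO per formula unit = 1.72 Mg ÷ 1 = 1.7200.
MgO fraction = (1.7200 × 40.304) / 149.522 = 69.323/149.522 = 0.4636.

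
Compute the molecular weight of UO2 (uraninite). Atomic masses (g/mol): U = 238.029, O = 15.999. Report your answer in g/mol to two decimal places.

M = 1(238.029) + 2(15.999)

270.03 g/mol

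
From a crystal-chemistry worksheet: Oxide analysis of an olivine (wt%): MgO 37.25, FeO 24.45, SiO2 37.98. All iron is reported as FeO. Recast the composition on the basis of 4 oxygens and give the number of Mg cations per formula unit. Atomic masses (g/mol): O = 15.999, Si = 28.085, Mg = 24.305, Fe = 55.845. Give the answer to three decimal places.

MgO: 37.25/40.304 = 0.92423 mol → 0.92423 mol Mg, 0.92423 mol O.
FeO: 24.45/71.844 = 0.34032 mol → 0.34032 mol Fe, 0.34032 mol O.
SiO2: 37.98/60.083 = 0.63213 mol → 0.63213 mol Si, 1.26426 mol O.
Total oxygen = 2.52881 mol. Normalization factor = 4/2.52881 = 1.58177.
Mg per 4 O = 0.92423 × 1.58177 = 1.462.

1.462 Mg apfu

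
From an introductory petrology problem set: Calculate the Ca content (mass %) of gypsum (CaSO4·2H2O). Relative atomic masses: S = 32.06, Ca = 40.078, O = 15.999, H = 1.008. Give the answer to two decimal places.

23.28 mass %

M(CaSO4·2H2O) = 172.164 g/mol.
Ca contributes 1 × 40.078 = 40.078 g per mole.
40.078/172.164 = 0.2328 → 23.28%.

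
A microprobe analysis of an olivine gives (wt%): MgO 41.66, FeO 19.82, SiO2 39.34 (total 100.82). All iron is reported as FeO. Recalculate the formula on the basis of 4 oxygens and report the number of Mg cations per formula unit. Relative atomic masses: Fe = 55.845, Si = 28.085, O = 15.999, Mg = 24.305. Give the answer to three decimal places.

1.579 Mg apfu

MgO: 41.66/40.304 = 1.03364 mol → 1.03364 mol Mg, 1.03364 mol O.
FeO: 19.82/71.844 = 0.27588 mol → 0.27588 mol Fe, 0.27588 mol O.
SiO2: 39.34/60.083 = 0.65476 mol → 0.65476 mol Si, 1.30952 mol O.
Total oxygen = 2.61904 mol. Normalization factor = 4/2.61904 = 1.52728.
Mg per 4 O = 1.03364 × 1.52728 = 1.579.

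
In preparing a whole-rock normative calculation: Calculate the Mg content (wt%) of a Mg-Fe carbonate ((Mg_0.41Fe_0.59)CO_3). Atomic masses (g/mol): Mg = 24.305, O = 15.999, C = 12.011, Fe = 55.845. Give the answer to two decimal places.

Formula mass = 0.41·24.305 + 0.59·55.845 + 1·12.011 + 3·15.999 = 102.922 g/mol, of which 9.965 g is Mg.
So Mg makes up 9.965/102.922 = 0.0968 of the mass, i.e. 9.68%.

9.68 wt%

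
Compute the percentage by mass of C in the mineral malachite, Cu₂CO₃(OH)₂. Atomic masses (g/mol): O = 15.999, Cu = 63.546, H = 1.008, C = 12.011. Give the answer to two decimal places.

Formula mass = 2·63.546 + 1·12.011 + 5·15.999 + 2·1.008 = 221.114 g/mol, of which 12.011 g is C.
So C makes up 12.011/221.114 = 0.0543 of the mass, i.e. 5.43%.

5.43 mass %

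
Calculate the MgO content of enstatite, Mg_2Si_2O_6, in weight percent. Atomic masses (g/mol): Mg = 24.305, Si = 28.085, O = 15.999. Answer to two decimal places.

40.15 wt%

Formula mass = 200.774 g/mol.
2 Mg → 2.0000 mol MgO per formula unit; M(MgO) = 40.304, so MgO mass = 80.608 g.
80.608/200.774 × 100 = 40.15 wt%.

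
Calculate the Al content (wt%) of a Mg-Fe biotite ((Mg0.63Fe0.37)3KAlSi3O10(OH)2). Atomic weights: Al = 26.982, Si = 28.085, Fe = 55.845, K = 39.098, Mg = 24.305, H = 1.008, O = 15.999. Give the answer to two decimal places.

5.97 wt%

Formula mass = 1.89*24.305 + 1.11*55.845 + 1*39.098 + 1*26.982 + 3*28.085 + 12*15.999 + 2*1.008 = 452.263 g/mol, of which 26.982 g is Al.
So Al makes up 26.982/452.263 = 0.0597 of the mass, i.e. 5.97%.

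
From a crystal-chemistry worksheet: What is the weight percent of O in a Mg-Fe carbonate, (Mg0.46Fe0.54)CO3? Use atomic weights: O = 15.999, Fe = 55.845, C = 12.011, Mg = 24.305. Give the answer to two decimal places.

47.36 mass %

Formula mass = 0.46·24.305 + 0.54·55.845 + 1·12.011 + 3·15.999 = 101.345 g/mol, of which 47.997 g is O.
So O makes up 47.997/101.345 = 0.4736 of the mass, i.e. 47.36%.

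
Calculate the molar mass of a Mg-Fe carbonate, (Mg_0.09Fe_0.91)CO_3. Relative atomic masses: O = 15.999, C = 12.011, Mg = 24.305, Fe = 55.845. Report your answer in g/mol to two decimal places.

113.01 g/mol

The formula mass is the sum 0.09·24.305 + 0.91·55.845 + 1·12.011 + 3·15.999.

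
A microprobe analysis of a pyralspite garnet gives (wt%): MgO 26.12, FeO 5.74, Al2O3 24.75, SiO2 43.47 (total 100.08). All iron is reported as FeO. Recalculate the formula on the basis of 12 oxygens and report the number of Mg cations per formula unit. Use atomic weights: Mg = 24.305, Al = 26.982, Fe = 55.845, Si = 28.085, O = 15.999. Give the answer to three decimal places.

26.12 wt% MgO ÷ 40.304 g/mol = 0.64807 mol, giving 0.64807 Mg and 0.64807 O.
5.74 wt% FeO ÷ 71.844 g/mol = 0.07990 mol, giving 0.07990 Fe and 0.07990 O.
24.75 wt% Al2O3 ÷ 101.961 g/mol = 0.24274 mol, giving 0.48548 Al and 0.72822 O.
43.47 wt% SiO2 ÷ 60.083 g/mol = 0.72350 mol, giving 0.72350 Si and 1.44700 O.
Oxygen sums to 2.90319; scaling by 12/2.90319 = 4.13338 puts the formula on 12 O.
Mg: 0.64807 × 4.13338 = 2.679 atoms per formula unit.

2.679 Mg apfu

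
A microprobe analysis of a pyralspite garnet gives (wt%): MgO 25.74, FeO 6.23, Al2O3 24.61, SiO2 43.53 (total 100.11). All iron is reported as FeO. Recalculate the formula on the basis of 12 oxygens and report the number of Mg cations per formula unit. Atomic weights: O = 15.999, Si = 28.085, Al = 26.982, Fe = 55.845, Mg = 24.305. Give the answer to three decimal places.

MgO: 25.74/40.304 = 0.63865 mol → 0.63865 mol Mg, 0.63865 mol O.
FeO: 6.23/71.844 = 0.08672 mol → 0.08672 mol Fe, 0.08672 mol O.
Al2O3: 24.61/101.961 = 0.24137 mol → 0.48274 mol Al, 0.72411 mol O.
SiO2: 43.53/60.083 = 0.72450 mol → 0.72450 mol Si, 1.44900 mol O.
Total oxygen = 2.89848 mol. Normalization factor = 12/2.89848 = 4.14010.
Mg per 12 O = 0.63865 × 4.14010 = 2.644.

2.644 Mg apfu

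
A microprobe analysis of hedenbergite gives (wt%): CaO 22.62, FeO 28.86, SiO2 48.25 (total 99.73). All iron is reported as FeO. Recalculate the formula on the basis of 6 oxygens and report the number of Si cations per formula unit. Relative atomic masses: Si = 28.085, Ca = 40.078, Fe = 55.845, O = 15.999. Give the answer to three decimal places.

CaO (M=56.077): mol = 0.40337; Ca = 0.40337, O = 0.40337.
FeO (M=71.844): mol = 0.40170; Fe = 0.40170, O = 0.40170.
SiO2 (M=60.083): mol = 0.80306; Si = 0.80306, O = 1.60612.
ΣO = 2.41119; factor = 6/ΣO = 2.48840.
Si apfu = 0.80306 × 2.48840 = 1.998.

1.998 Si apfu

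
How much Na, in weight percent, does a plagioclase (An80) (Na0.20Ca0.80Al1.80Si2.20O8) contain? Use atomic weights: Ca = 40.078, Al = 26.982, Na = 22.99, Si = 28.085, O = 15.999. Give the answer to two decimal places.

Molar mass of Na0.20Ca0.80Al1.80Si2.20O8: 0.20·22.99 + 0.80·40.078 + 1.80·26.982 + 2.20·28.085 + 8·15.999 = 275.007 g/mol.
Mass of Na per formula unit: 0.20 × 22.99 = 4.598 g.
Weight fraction Na = 4.598 / 275.007 = 0.0167.

1.67 weight percent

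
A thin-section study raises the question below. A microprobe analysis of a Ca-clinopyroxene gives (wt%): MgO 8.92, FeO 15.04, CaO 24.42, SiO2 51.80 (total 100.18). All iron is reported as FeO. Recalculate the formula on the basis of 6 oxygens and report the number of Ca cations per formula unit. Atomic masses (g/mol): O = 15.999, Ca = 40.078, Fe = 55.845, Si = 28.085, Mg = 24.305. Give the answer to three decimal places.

8.92 wt% MgO ÷ 40.304 g/mol = 0.22132 mol, giving 0.22132 Mg and 0.22132 O.
15.04 wt% FeO ÷ 71.844 g/mol = 0.20934 mol, giving 0.20934 Fe and 0.20934 O.
24.42 wt% CaO ÷ 56.077 g/mol = 0.43547 mol, giving 0.43547 Ca and 0.43547 O.
51.80 wt% SiO2 ÷ 60.083 g/mol = 0.86214 mol, giving 0.86214 Si and 1.72428 O.
Oxygen sums to 2.59041; scaling by 6/2.59041 = 2.31624 puts the formula on 6 O.
Ca: 0.43547 × 2.31624 = 1.009 atoms per formula unit.

1.009 Ca apfu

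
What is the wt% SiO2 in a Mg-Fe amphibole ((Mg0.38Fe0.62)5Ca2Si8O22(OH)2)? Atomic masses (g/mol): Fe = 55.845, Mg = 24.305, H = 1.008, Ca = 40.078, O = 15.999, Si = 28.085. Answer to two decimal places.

52.81 wt%

Formula mass = 910.127 g/mol.
8 Si → 8.0000 mol SiO2 per formula unit; M(SiO2) = 60.083, so SiO2 mass = 480.664 g.
480.664/910.127 × 100 = 52.81 wt%.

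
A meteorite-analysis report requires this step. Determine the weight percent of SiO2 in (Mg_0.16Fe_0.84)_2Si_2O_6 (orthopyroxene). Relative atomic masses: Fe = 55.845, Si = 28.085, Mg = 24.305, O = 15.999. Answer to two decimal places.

47.35 wt%

Molar mass of (Mg_0.16Fe_0.84)_2Si_2O_6 = 0.32*24.305 + 1.68*55.845 + 2*28.085 + 6*15.999 = 253.761 g/mol.
Each formula unit contains 2 Si, equivalent to 2/1 = 2.0000 mol SiO2.
M(SiO2) = 1×28.085 + 2×15.999 = 60.083 g/mol.
Mass of SiO2 per formula unit = 2.0000 × 60.083 = 120.166 g.
SiO2 wt% = 120.166 / 253.761 × 100 = 47.35%.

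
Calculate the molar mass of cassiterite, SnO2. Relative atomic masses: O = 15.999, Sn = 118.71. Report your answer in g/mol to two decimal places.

150.71 g/mol

The formula mass is the sum 1(118.71) + 2(15.999).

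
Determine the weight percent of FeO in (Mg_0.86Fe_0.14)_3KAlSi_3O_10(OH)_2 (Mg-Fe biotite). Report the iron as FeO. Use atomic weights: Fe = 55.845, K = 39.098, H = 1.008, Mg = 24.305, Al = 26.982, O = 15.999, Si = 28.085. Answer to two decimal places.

Molar mass of (Mg_0.86Fe_0.14)_3KAlSi_3O_10(OH)_2 = 2.58*24.305 + 0.42*55.845 + 1*39.098 + 1*26.982 + 3*28.085 + 12*15.999 + 2*1.008 = 430.501 g/mol.
Each formula unit contains 0.42 Fe, equivalent to 0.42/1 = 0.4200 mol FeO.
M(FeO) = 1×55.845 + 1×15.999 = 71.844 g/mol.
Mass of FeO per formula unit = 0.4200 × 71.844 = 30.174 g.
FeO wt% = 30.174 / 430.501 × 100 = 7.01%.

7.01 wt%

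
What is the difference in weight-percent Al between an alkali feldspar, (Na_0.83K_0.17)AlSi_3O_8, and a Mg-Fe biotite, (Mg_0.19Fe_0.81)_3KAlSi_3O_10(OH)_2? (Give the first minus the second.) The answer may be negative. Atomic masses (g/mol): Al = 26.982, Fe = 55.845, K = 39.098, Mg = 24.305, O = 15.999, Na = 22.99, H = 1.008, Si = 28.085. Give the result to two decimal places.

4.72 percentage points

Al in (Na_0.83K_0.17)AlSi_3O_8: molar mass 264.957 g/mol; 1×26.982 = 26.982 g → 10.18 wt%.
Al in (Mg_0.19Fe_0.81)_3KAlSi_3O_10(OH)_2: molar mass 493.896 g/mol; 1×26.982 = 26.982 g → 5.46 wt%.
Difference = 10.18 − 5.46 = 4.72 percentage points.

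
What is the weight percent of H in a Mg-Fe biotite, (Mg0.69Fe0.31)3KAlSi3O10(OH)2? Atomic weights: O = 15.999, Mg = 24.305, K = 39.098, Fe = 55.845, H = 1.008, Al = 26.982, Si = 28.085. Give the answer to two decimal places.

Formula mass = 2.07*24.305 + 0.93*55.845 + 1*39.098 + 1*26.982 + 3*28.085 + 12*15.999 + 2*1.008 = 446.586 g/mol, of which 2.016 g is H.
So H makes up 2.016/446.586 = 0.0045 of the mass, i.e. 0.45%.

0.45 weight percent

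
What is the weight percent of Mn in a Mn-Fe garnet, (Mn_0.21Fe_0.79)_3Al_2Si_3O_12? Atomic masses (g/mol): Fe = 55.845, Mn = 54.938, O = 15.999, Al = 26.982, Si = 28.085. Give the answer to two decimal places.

6.96 weight percent

Formula mass = 0.63·54.938 + 2.37·55.845 + 2·26.982 + 3·28.085 + 12·15.999 = 497.171 g/mol, of which 34.611 g is Mn.
So Mn makes up 34.611/497.171 = 0.0696 of the mass, i.e. 6.96%.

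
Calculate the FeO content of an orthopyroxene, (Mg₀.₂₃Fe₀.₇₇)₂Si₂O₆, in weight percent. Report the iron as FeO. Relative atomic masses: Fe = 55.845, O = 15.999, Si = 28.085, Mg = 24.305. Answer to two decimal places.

44.37 wt%

Molar mass of (Mg₀.₂₃Fe₀.₇₇)₂Si₂O₆ = 0.46*24.305 + 1.54*55.845 + 2*28.085 + 6*15.999 = 249.346 g/mol.
Each formula unit contains 1.54 Fe, equivalent to 1.54/1 = 1.5400 mol FeO.
M(FeO) = 1×55.845 + 1×15.999 = 71.844 g/mol.
Mass of FeO per formula unit = 1.5400 × 71.844 = 110.640 g.
FeO wt% = 110.640 / 249.346 × 100 = 44.37%.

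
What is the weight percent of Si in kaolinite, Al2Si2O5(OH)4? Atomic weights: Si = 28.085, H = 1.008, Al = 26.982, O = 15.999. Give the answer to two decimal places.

Formula mass = 2·26.982 + 2·28.085 + 9·15.999 + 4·1.008 = 258.157 g/mol, of which 56.170 g is Si.
So Si makes up 56.170/258.157 = 0.2176 of the mass, i.e. 21.76%.

21.76 wt%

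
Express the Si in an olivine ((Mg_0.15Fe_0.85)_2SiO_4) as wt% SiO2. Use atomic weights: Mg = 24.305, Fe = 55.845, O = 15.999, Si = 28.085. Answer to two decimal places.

30.92 wt%

Formula mass = 194.309 g/mol.
1 Si → 1.0000 mol SiO2 per formula unit; M(SiO2) = 60.083, so SiO2 mass = 60.083 g.
60.083/194.309 × 100 = 30.92 wt%.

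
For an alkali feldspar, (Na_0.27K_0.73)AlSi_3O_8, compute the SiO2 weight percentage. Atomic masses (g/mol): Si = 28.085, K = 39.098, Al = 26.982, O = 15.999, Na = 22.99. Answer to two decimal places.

65.79 wt%

Formula mass = 273.978 g/mol.
3 Si → 3.0000 mol SiO2 per formula unit; M(SiO2) = 60.083, so SiO2 mass = 180.249 g.
180.249/273.978 × 100 = 65.79 wt%.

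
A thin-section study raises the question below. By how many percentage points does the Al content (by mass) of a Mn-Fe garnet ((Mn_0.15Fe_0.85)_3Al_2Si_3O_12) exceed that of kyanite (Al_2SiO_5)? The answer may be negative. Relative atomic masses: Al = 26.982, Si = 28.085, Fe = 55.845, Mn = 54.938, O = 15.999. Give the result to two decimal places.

M((Mn_0.15Fe_0.85)_3Al_2Si_3O_12) = 497.334 g/mol, so wt% Al = 53.964/497.334 × 100 = 10.85%.
M(Al_2SiO_5) = 162.044 g/mol, so wt% Al = 53.964/162.044 × 100 = 33.30%.
10.85 − 33.30 = -22.45 pp.

-22.45 percentage points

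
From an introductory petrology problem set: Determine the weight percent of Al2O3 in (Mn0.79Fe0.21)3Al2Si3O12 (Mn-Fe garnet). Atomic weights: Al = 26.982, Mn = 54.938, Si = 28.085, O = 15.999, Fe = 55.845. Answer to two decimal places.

20.57 wt%

Molar mass of (Mn0.79Fe0.21)3Al2Si3O12 = 2.37·54.938 + 0.63·55.845 + 2·26.982 + 3·28.085 + 12·15.999 = 495.592 g/mol.
Each formula unit contains 2 Al, equivalent to 2/2 = 1.0000 mol Al2O3.
M(Al2O3) = 2×26.982 + 3×15.999 = 101.961 g/mol.
Mass of Al2O3 per formula unit = 1.0000 × 101.961 = 101.961 g.
Al2O3 wt% = 101.961 / 495.592 × 100 = 20.57%.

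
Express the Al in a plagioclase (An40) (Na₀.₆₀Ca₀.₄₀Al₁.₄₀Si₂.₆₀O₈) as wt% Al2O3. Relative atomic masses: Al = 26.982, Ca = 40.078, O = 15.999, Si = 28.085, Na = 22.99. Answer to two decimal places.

26.57 wt%

Molar mass of Na₀.₆₀Ca₀.₄₀Al₁.₄₀Si₂.₆₀O₈ = 0.60·22.99 + 0.40·40.078 + 1.40·26.982 + 2.60·28.085 + 8·15.999 = 268.613 g/mol.
Each formula unit contains 1.40 Al, equivalent to 1.40/2 = 0.7000 mol Al2O3.
M(Al2O3) = 2×26.982 + 3×15.999 = 101.961 g/mol.
Mass of Al2O3 per formula unit = 0.7000 × 101.961 = 71.373 g.
Al2O3 wt% = 71.373 / 268.613 × 100 = 26.57%.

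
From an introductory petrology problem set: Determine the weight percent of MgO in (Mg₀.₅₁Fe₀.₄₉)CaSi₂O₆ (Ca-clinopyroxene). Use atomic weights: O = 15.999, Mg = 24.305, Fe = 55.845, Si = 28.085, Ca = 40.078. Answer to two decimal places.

8.86 wt%

Molar mass of (Mg₀.₅₁Fe₀.₄₉)CaSi₂O₆ = 0.51*24.305 + 0.49*55.845 + 1*40.078 + 2*28.085 + 6*15.999 = 232.002 g/mol.
Each formula unit contains 0.51 Mg, equivalent to 0.51/1 = 0.5100 mol MgO.
M(MgO) = 1×24.305 + 1×15.999 = 40.304 g/mol.
Mass of MgO per formula unit = 0.5100 × 40.304 = 20.555 g.
MgO wt% = 20.555 / 232.002 × 100 = 8.86%.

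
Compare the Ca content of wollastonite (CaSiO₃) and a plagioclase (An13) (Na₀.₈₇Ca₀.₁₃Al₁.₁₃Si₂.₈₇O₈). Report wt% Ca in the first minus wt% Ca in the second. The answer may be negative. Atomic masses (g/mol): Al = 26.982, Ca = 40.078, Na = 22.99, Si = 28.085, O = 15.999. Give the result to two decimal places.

32.53 percentage points

First mineral: 40.078 g Ca in 116.160 g formula = 34.50 wt% Ca.
Second mineral: 5.210 g Ca in 264.297 g formula = 1.97 wt% Ca.
34.50% − 1.97% gives a difference of 32.53 percentage points.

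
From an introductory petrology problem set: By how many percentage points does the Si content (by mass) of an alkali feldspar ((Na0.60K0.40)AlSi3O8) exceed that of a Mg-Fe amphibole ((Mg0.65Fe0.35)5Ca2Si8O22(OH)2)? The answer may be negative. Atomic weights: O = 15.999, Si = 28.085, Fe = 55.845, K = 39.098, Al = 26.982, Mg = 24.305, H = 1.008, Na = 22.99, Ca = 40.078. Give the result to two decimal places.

5.46 percentage points

M((Na0.60K0.40)AlSi3O8) = 268.662 g/mol, so wt% Si = 84.255/268.662 × 100 = 31.36%.
M((Mg0.65Fe0.35)5Ca2Si8O22(OH)2) = 867.548 g/mol, so wt% Si = 224.680/867.548 × 100 = 25.90%.
31.36 − 25.90 = 5.46 pp.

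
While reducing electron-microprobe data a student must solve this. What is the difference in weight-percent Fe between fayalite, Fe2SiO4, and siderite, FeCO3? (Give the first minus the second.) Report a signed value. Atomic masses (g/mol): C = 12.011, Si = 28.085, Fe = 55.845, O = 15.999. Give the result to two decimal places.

Fe in Fe2SiO4: molar mass 203.771 g/mol; 2×55.845 = 111.690 g → 54.81 wt%.
Fe in FeCO3: molar mass 115.853 g/mol; 1×55.845 = 55.845 g → 48.20 wt%.
Difference = 54.81 − 48.20 = 6.61 percentage points.

6.61 percentage points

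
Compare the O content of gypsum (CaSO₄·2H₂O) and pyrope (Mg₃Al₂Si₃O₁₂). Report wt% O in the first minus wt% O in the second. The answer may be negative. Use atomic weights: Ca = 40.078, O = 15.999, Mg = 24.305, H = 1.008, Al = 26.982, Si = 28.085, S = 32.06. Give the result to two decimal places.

8.13 percentage points

O in CaSO₄·2H₂O: molar mass 172.164 g/mol; 6×15.999 = 95.994 g → 55.76 wt%.
O in Mg₃Al₂Si₃O₁₂: molar mass 403.122 g/mol; 12×15.999 = 191.988 g → 47.63 wt%.
Difference = 55.76 − 47.63 = 8.13 percentage points.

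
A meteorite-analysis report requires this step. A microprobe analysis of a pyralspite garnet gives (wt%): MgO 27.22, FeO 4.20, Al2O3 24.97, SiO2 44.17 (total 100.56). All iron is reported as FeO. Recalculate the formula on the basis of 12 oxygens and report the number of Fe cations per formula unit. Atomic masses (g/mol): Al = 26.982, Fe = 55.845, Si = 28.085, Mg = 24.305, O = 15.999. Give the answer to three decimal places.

0.239 Fe apfu

MgO (M=40.304): mol = 0.67537; Mg = 0.67537, O = 0.67537.
FeO (M=71.844): mol = 0.05846; Fe = 0.05846, O = 0.05846.
Al2O3 (M=101.961): mol = 0.24490; Al = 0.48980, O = 0.73470.
SiO2 (M=60.083): mol = 0.73515; Si = 0.73515, O = 1.47030.
ΣO = 2.93883; factor = 12/ΣO = 4.08326.
Fe apfu = 0.05846 × 4.08326 = 0.239.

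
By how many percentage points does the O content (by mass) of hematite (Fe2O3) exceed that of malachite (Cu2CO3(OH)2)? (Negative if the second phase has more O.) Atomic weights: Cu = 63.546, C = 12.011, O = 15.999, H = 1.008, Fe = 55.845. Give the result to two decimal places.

First mineral: 47.997 g O in 159.687 g formula = 30.06 wt% O.
Second mineral: 79.995 g O in 221.114 g formula = 36.18 wt% O.
30.06% − 36.18% gives a difference of -6.12 percentage points.

-6.12 percentage points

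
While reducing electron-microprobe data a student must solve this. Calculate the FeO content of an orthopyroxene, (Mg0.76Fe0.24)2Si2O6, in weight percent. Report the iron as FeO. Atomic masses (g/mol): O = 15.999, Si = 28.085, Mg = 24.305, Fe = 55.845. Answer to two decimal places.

15.97 wt%

M((Mg0.76Fe0.24)2Si2O6) = 215.913 g/mol; M(FeO) = 71.844 g/mol.
Moles FeO per formula unit = 0.48 Fe ÷ 1 = 0.4800.
FeO fraction = (0.4800 × 71.844) / 215.913 = 34.485/215.913 = 0.1597.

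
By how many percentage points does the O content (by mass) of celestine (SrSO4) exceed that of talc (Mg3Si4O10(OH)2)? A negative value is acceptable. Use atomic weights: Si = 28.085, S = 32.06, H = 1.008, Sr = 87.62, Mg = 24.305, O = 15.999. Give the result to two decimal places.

-15.78 percentage points

O in SrSO4: molar mass 183.676 g/mol; 4×15.999 = 63.996 g → 34.84 wt%.
O in Mg3Si4O10(OH)2: molar mass 379.259 g/mol; 12×15.999 = 191.988 g → 50.62 wt%.
Difference = 34.84 − 50.62 = -15.78 percentage points.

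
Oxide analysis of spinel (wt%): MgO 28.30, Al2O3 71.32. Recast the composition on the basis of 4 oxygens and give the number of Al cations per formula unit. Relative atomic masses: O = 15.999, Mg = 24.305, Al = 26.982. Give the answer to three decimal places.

1.998 Al apfu

28.30 wt% MgO ÷ 40.304 g/mol = 0.70216 mol, giving 0.70216 Mg and 0.70216 O.
71.32 wt% Al2O3 ÷ 101.961 g/mol = 0.69948 mol, giving 1.39896 Al and 2.09844 O.
Oxygen sums to 2.80060; scaling by 4/2.80060 = 1.42827 puts the formula on 4 O.
Al: 1.39896 × 1.42827 = 1.998 atoms per formula unit.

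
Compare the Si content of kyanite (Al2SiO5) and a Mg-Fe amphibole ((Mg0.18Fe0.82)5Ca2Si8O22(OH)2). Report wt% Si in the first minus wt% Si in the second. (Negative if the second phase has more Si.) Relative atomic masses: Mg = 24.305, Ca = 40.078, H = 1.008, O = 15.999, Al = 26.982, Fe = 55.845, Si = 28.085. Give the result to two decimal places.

M(Al2SiO5) = 162.044 g/mol, so wt% Si = 28.085/162.044 × 100 = 17.33%.
M((Mg0.18Fe0.82)5Ca2Si8O22(OH)2) = 941.667 g/mol, so wt% Si = 224.680/941.667 × 100 = 23.86%.
17.33 − 23.86 = -6.53 pp.

-6.53 percentage points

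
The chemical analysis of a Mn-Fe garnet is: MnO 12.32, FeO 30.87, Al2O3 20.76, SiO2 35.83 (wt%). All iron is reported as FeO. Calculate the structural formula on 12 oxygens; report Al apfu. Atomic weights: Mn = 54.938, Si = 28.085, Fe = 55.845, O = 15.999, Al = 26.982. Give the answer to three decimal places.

2.030 Al apfu

12.32 wt% MnO ÷ 70.937 g/mol = 0.17368 mol, giving 0.17368 Mn and 0.17368 O.
30.87 wt% FeO ÷ 71.844 g/mol = 0.42968 mol, giving 0.42968 Fe and 0.42968 O.
20.76 wt% Al2O3 ÷ 101.961 g/mol = 0.20361 mol, giving 0.40722 Al and 0.61083 O.
35.83 wt% SiO2 ÷ 60.083 g/mol = 0.59634 mol, giving 0.59634 Si and 1.19268 O.
Oxygen sums to 2.40687; scaling by 12/2.40687 = 4.98573 puts the formula on 12 O.
Al: 0.40722 × 4.98573 = 2.030 atoms per formula unit.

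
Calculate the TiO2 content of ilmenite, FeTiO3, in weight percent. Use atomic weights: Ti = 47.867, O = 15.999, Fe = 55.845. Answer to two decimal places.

52.64 wt%

M(FeTiO3) = 151.709 g/mol; M(TiO2) = 79.865 g/mol.
Moles TiO2 per formula unit = 1 Ti ÷ 1 = 1.0000.
TiO2 fraction = (1.0000 × 79.865) / 151.709 = 79.865/151.709 = 0.5264.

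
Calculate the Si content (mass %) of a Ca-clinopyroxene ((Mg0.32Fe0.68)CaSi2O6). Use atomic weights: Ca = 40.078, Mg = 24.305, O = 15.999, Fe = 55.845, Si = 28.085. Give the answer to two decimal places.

23.60 mass %

M((Mg0.32Fe0.68)CaSi2O6) = 237.994 g/mol.
Si contributes 2 × 28.085 = 56.170 g per mole.
56.170/237.994 = 0.2360 → 23.60%.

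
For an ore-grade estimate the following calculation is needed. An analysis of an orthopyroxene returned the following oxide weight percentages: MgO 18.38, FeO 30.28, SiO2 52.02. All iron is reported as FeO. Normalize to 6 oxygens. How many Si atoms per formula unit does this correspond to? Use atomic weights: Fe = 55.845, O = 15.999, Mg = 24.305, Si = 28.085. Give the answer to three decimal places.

1.991 Si apfu

MgO (M=40.304): mol = 0.45603; Mg = 0.45603, O = 0.45603.
FeO (M=71.844): mol = 0.42147; Fe = 0.42147, O = 0.42147.
SiO2 (M=60.083): mol = 0.86580; Si = 0.86580, O = 1.73160.
ΣO = 2.60910; factor = 6/ΣO = 2.29964.
Si apfu = 0.86580 × 2.29964 = 1.991.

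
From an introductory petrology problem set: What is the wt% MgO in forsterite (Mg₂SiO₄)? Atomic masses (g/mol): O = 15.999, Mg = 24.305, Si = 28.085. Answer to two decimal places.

57.29 wt%

Molar mass of Mg₂SiO₄ = 2×24.305 + 1×28.085 + 4×15.999 = 140.691 g/mol.
Each formula unit contains 2 Mg, equivalent to 2/1 = 2.0000 mol MgO.
M(MgO) = 1×24.305 + 1×15.999 = 40.304 g/mol.
Mass of MgO per formula unit = 2.0000 × 40.304 = 80.608 g.
MgO wt% = 80.608 / 140.691 × 100 = 57.29%.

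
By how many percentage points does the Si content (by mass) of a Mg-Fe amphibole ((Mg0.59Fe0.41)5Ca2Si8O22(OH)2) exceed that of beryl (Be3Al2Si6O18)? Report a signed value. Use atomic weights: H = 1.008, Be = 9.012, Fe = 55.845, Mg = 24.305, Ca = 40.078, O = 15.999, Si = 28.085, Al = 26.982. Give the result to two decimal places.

M((Mg0.59Fe0.41)5Ca2Si8O22(OH)2) = 877.010 g/mol, so wt% Si = 224.680/877.010 × 100 = 25.62%.
M(Be3Al2Si6O18) = 537.492 g/mol, so wt% Si = 168.510/537.492 × 100 = 31.35%.
25.62 − 31.35 = -5.73 pp.

-5.73 percentage points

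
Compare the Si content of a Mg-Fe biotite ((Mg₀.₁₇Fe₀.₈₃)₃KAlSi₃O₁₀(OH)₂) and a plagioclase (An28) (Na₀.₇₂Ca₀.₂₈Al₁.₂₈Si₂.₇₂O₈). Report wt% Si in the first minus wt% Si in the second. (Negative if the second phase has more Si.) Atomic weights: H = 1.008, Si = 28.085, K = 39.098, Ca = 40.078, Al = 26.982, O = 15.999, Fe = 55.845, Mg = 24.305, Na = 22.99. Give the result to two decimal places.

-11.65 percentage points

First mineral: 84.255 g Si in 495.789 g formula = 16.99 wt% Si.
Second mineral: 76.391 g Si in 266.695 g formula = 28.64 wt% Si.
16.99% − 28.64% gives a difference of -11.65 percentage points.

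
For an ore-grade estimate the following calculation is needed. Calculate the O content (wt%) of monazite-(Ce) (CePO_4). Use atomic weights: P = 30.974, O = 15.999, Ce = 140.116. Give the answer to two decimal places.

Molar mass of CePO_4: 1·140.116 + 1·30.974 + 4·15.999 = 235.086 g/mol.
Mass of O per formula unit: 4 × 15.999 = 63.996 g.
Weight fraction O = 63.996 / 235.086 = 0.2722.

27.22 wt%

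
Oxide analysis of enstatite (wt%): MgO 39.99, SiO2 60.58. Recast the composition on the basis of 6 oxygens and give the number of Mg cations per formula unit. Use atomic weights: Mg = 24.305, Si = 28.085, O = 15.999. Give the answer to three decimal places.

1.979 Mg apfu

MgO (M=40.304): mol = 0.99221; Mg = 0.99221, O = 0.99221.
SiO2 (M=60.083): mol = 1.00827; Si = 1.00827, O = 2.01654.
ΣO = 3.00875; factor = 6/ΣO = 1.99418.
Mg apfu = 0.99221 × 1.99418 = 1.979.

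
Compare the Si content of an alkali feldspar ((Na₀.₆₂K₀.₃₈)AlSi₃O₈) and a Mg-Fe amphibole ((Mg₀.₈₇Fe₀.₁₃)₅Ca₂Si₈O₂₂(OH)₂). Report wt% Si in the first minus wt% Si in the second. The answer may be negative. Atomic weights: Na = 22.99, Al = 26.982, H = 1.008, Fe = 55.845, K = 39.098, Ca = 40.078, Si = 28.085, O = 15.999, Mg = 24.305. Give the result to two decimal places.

4.42 percentage points

M((Na₀.₆₂K₀.₃₈)AlSi₃O₈) = 268.340 g/mol, so wt% Si = 84.255/268.340 × 100 = 31.40%.
M((Mg₀.₈₇Fe₀.₁₃)₅Ca₂Si₈O₂₂(OH)₂) = 832.854 g/mol, so wt% Si = 224.680/832.854 × 100 = 26.98%.
31.40 − 26.98 = 4.42 pp.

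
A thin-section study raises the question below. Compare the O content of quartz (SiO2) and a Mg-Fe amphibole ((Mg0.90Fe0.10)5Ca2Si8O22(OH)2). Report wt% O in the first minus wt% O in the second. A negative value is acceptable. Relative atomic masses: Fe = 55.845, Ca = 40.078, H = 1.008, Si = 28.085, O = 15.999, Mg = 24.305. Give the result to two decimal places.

6.89 percentage points

O in SiO2: molar mass 60.083 g/mol; 2×15.999 = 31.998 g → 53.26 wt%.
O in (Mg0.90Fe0.10)5Ca2Si8O22(OH)2: molar mass 828.123 g/mol; 24×15.999 = 383.976 g → 46.37 wt%.
Difference = 53.26 − 46.37 = 6.89 percentage points.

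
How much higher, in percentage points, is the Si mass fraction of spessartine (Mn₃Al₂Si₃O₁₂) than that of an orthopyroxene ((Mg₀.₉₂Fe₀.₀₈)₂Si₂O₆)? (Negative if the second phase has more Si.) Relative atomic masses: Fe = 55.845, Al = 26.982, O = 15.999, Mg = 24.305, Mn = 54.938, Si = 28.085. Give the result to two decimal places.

M(Mn₃Al₂Si₃O₁₂) = 495.021 g/mol, so wt% Si = 84.255/495.021 × 100 = 17.02%.
M((Mg₀.₉₂Fe₀.₀₈)₂Si₂O₆) = 205.820 g/mol, so wt% Si = 56.170/205.820 × 100 = 27.29%.
17.02 − 27.29 = -10.27 pp.

-10.27 percentage points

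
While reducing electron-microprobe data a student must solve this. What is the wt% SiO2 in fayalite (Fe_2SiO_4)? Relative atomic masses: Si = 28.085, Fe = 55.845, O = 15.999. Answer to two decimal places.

Molar mass of Fe_2SiO_4 = 2*55.845 + 1*28.085 + 4*15.999 = 203.771 g/mol.
Each formula unit contains 1 Si, equivalent to 1/1 = 1.0000 mol SiO2.
M(SiO2) = 1×28.085 + 2×15.999 = 60.083 g/mol.
Mass of SiO2 per formula unit = 1.0000 × 60.083 = 60.083 g.
SiO2 wt% = 60.083 / 203.771 × 100 = 29.49%.

29.49 wt%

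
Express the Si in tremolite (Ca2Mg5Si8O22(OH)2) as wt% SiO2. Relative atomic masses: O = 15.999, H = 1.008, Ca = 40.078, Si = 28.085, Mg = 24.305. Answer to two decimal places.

Formula mass = 812.353 g/mol.
8 Si → 8.0000 mol SiO2 per formula unit; M(SiO2) = 60.083, so SiO2 mass = 480.664 g.
480.664/812.353 × 100 = 59.17 wt%.

59.17 wt%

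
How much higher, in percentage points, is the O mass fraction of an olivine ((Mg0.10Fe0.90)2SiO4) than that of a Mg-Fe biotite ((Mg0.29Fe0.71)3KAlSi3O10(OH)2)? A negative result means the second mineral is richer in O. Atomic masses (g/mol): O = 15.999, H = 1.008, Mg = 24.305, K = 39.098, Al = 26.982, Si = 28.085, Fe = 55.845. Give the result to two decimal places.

-7.22 percentage points

M((Mg0.10Fe0.90)2SiO4) = 197.463 g/mol, so wt% O = 63.996/197.463 × 100 = 32.41%.
M((Mg0.29Fe0.71)3KAlSi3O10(OH)2) = 484.434 g/mol, so wt% O = 191.988/484.434 × 100 = 39.63%.
32.41 − 39.63 = -7.22 pp.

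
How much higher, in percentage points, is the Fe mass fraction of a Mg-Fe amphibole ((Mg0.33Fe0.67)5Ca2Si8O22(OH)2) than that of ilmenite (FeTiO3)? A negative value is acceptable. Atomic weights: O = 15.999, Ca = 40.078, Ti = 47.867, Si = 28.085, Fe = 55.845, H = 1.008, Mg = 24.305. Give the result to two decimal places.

Fe in (Mg0.33Fe0.67)5Ca2Si8O22(OH)2: molar mass 918.012 g/mol; 3.35×55.845 = 187.081 g → 20.38 wt%.
Fe in FeTiO3: molar mass 151.709 g/mol; 1×55.845 = 55.845 g → 36.81 wt%.
Difference = 20.38 − 36.81 = -16.43 percentage points.

-16.43 percentage points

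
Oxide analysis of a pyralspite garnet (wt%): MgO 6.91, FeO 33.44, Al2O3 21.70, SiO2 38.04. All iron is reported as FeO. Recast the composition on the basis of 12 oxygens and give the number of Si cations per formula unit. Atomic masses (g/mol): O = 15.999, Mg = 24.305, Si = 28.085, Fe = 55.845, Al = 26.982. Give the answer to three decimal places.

2.989 Si apfu

MgO (M=40.304): mol = 0.17145; Mg = 0.17145, O = 0.17145.
FeO (M=71.844): mol = 0.46545; Fe = 0.46545, O = 0.46545.
Al2O3 (M=101.961): mol = 0.21283; Al = 0.42566, O = 0.63849.
SiO2 (M=60.083): mol = 0.63312; Si = 0.63312, O = 1.26624.
ΣO = 2.54163; factor = 12/ΣO = 4.72138.
Si apfu = 0.63312 × 4.72138 = 2.989.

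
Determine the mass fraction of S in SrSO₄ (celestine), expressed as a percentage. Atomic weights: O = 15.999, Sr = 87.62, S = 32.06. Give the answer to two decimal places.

Molar mass of SrSO₄: 1*87.62 + 1*32.06 + 4*15.999 = 183.676 g/mol.
Mass of S per formula unit: 1 × 32.06 = 32.060 g.
Weight fraction S = 32.060 / 183.676 = 0.1745.

17.45 wt%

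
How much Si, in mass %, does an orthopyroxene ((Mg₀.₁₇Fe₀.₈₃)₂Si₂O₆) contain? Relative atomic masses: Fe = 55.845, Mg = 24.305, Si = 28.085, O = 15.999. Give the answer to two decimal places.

Formula mass = 0.34*24.305 + 1.66*55.845 + 2*28.085 + 6*15.999 = 253.130 g/mol, of which 56.170 g is Si.
So Si makes up 56.170/253.130 = 0.2219 of the mass, i.e. 22.19%.

22.19 mass %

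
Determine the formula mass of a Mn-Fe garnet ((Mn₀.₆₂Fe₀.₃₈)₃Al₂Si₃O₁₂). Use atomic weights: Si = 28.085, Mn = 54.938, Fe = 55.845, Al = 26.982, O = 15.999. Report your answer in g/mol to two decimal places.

496.05 g/mol

M = 1.86(54.938) + 1.14(55.845) + 2(26.982) + 3(28.085) + 12(15.999)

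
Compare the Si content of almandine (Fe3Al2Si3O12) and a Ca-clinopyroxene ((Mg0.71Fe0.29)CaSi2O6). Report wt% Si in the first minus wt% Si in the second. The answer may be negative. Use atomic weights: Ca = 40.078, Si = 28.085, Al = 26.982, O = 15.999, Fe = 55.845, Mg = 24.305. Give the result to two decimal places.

-7.96 percentage points

M(Fe3Al2Si3O12) = 497.742 g/mol, so wt% Si = 84.255/497.742 × 100 = 16.93%.
M((Mg0.71Fe0.29)CaSi2O6) = 225.694 g/mol, so wt% Si = 56.170/225.694 × 100 = 24.89%.
16.93 − 24.89 = -7.96 pp.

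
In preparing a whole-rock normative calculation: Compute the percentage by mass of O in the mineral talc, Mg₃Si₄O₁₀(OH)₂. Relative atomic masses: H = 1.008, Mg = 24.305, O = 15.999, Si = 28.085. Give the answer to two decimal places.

50.62 wt%

M(Mg₃Si₄O₁₀(OH)₂) = 379.259 g/mol.
O contributes 12 × 15.999 = 191.988 g per mole.
191.988/379.259 = 0.5062 → 50.62%.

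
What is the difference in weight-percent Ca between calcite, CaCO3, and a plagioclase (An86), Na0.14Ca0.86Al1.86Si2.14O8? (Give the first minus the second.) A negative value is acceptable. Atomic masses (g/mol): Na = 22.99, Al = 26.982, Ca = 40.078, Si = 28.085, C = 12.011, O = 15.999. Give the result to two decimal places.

27.55 percentage points

Ca in CaCO3: molar mass 100.086 g/mol; 1×40.078 = 40.078 g → 40.04 wt%.
Ca in Na0.14Ca0.86Al1.86Si2.14O8: molar mass 275.966 g/mol; 0.86×40.078 = 34.467 g → 12.49 wt%.
Difference = 40.04 − 12.49 = 27.55 percentage points.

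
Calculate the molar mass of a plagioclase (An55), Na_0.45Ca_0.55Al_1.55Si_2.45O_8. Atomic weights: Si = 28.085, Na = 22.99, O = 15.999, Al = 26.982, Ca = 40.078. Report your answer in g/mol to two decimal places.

M = 0.45·22.99 + 0.55·40.078 + 1.55·26.982 + 2.45·28.085 + 8·15.999

271.01 g/mol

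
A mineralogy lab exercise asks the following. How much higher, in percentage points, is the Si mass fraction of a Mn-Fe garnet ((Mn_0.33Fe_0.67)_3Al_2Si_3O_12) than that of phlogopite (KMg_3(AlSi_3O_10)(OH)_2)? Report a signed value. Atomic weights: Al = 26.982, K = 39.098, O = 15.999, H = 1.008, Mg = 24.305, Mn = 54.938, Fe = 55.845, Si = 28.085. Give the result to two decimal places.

First mineral: 84.255 g Si in 496.844 g formula = 16.96 wt% Si.
Second mineral: 84.255 g Si in 417.254 g formula = 20.19 wt% Si.
16.96% − 20.19% gives a difference of -3.23 percentage points.

-3.23 percentage points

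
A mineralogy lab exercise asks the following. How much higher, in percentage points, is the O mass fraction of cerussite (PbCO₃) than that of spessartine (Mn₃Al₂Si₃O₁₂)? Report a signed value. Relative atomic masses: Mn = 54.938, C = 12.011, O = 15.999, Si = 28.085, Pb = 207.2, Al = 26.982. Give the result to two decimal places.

-20.82 percentage points

First mineral: 47.997 g O in 267.208 g formula = 17.96 wt% O.
Second mineral: 191.988 g O in 495.021 g formula = 38.78 wt% O.
17.96% − 38.78% gives a difference of -20.82 percentage points.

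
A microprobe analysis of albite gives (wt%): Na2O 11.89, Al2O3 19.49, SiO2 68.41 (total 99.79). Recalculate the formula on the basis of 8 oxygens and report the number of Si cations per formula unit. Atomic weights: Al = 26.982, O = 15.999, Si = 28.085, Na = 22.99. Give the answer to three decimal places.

2.994 Si apfu

Na2O: 11.89/61.979 = 0.19184 mol → 0.38368 mol Na, 0.19184 mol O.
Al2O3: 19.49/101.961 = 0.19115 mol → 0.38230 mol Al, 0.57345 mol O.
SiO2: 68.41/60.083 = 1.13859 mol → 1.13859 mol Si, 2.27718 mol O.
Total oxygen = 3.04247 mol. Normalization factor = 8/3.04247 = 2.62944.
Si per 8 O = 1.13859 × 2.62944 = 2.994.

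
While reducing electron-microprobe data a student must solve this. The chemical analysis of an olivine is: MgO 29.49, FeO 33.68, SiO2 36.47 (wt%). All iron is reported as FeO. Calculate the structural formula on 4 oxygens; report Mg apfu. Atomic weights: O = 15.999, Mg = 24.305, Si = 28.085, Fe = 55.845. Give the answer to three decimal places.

29.49 wt% MgO ÷ 40.304 g/mol = 0.73169 mol, giving 0.73169 Mg and 0.73169 O.
33.68 wt% FeO ÷ 71.844 g/mol = 0.46879 mol, giving 0.46879 Fe and 0.46879 O.
36.47 wt% SiO2 ÷ 60.083 g/mol = 0.60699 mol, giving 0.60699 Si and 1.21398 O.
Oxygen sums to 2.41446; scaling by 4/2.41446 = 1.65669 puts the formula on 4 O.
Mg: 0.73169 × 1.65669 = 1.212 atoms per formula unit.

1.212 Mg apfu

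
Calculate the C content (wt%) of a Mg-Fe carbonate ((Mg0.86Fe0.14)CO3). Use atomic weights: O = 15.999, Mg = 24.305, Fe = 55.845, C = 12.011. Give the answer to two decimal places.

M((Mg0.86Fe0.14)CO3) = 88.729 g/mol.
C contributes 1 × 12.011 = 12.011 g per mole.
12.011/88.729 = 0.1354 → 13.54%.

13.54 wt%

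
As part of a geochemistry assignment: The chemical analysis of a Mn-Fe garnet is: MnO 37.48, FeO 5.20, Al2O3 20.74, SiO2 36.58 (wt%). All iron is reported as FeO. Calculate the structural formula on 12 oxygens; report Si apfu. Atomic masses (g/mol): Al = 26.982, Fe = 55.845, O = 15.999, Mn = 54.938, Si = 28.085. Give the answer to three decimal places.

MnO (M=70.937): mol = 0.52836; Mn = 0.52836, O = 0.52836.
FeO (M=71.844): mol = 0.07238; Fe = 0.07238, O = 0.07238.
Al2O3 (M=101.961): mol = 0.20341; Al = 0.40682, O = 0.61023.
SiO2 (M=60.083): mol = 0.60882; Si = 0.60882, O = 1.21764.
ΣO = 2.42861; factor = 12/ΣO = 4.94110.
Si apfu = 0.60882 × 4.94110 = 3.008.

3.008 Si apfu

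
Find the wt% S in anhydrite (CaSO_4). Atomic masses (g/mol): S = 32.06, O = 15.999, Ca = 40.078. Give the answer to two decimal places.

Molar mass of CaSO_4: 1·40.078 + 1·32.06 + 4·15.999 = 136.134 g/mol.
Mass of S per formula unit: 1 × 32.06 = 32.060 g.
Weight fraction S = 32.060 / 136.134 = 0.2355.

23.55 weight percent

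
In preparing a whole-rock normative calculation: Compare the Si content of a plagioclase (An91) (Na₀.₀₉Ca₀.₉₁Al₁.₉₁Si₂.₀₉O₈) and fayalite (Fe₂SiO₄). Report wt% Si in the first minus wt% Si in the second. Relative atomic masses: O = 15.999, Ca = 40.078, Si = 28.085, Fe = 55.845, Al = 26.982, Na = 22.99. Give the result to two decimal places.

7.43 percentage points

M(Na₀.₀₉Ca₀.₉₁Al₁.₉₁Si₂.₀₉O₈) = 276.765 g/mol, so wt% Si = 58.698/276.765 × 100 = 21.21%.
M(Fe₂SiO₄) = 203.771 g/mol, so wt% Si = 28.085/203.771 × 100 = 13.78%.
21.21 − 13.78 = 7.43 pp.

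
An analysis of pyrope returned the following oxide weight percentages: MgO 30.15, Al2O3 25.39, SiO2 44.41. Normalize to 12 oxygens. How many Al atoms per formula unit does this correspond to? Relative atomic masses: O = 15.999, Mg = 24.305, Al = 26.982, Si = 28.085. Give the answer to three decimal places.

MgO (M=40.304): mol = 0.74806; Mg = 0.74806, O = 0.74806.
Al2O3 (M=101.961): mol = 0.24902; Al = 0.49804, O = 0.74706.
SiO2 (M=60.083): mol = 0.73914; Si = 0.73914, O = 1.47828.
ΣO = 2.97340; factor = 12/ΣO = 4.03578.
Al apfu = 0.49804 × 4.03578 = 2.010.

2.010 Al apfu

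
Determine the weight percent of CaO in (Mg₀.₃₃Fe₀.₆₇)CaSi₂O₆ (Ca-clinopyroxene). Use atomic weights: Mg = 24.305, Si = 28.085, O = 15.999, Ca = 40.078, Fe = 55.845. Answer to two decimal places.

23.59 wt%

M((Mg₀.₃₃Fe₀.₆₇)CaSi₂O₆) = 237.679 g/mol; M(CaO) = 56.077 g/mol.
Moles CaO per formula unit = 1 Ca ÷ 1 = 1.0000.
CaO fraction = (1.0000 × 56.077) / 237.679 = 56.077/237.679 = 0.2359.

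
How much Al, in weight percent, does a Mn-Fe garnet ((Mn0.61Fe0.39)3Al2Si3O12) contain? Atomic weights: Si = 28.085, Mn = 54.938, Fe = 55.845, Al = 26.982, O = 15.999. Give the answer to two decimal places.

10.88 weight percent

Molar mass of (Mn0.61Fe0.39)3Al2Si3O12: 1.83×54.938 + 1.17×55.845 + 2×26.982 + 3×28.085 + 12×15.999 = 496.082 g/mol.
Mass of Al per formula unit: 2 × 26.982 = 53.964 g.
Weight fraction Al = 53.964 / 496.082 = 0.1088.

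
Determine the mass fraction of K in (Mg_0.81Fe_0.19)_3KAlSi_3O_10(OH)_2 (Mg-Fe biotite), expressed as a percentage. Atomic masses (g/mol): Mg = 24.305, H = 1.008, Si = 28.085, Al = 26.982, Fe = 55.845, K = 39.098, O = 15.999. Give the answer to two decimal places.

M((Mg_0.81Fe_0.19)_3KAlSi_3O_10(OH)_2) = 435.232 g/mol.
K contributes 1 × 39.098 = 39.098 g per mole.
39.098/435.232 = 0.0898 → 8.98%.

8.98 mass %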